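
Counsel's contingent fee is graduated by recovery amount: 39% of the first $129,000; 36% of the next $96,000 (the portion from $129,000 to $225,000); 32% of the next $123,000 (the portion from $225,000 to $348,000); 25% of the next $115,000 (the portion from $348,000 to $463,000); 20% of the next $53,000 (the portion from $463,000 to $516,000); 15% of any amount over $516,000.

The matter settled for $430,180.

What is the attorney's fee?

First $129,000 at 39% = $50,310.00
Next $96,000 at 36% = $34,560.00
Next $123,000 at 32% = $39,360.00
Remaining $82,180 at 25% = $20,545.00
Fee: $50,310.00 + $34,560.00 + $39,360.00 + $20,545.00 = $144,775.00

$144,775.00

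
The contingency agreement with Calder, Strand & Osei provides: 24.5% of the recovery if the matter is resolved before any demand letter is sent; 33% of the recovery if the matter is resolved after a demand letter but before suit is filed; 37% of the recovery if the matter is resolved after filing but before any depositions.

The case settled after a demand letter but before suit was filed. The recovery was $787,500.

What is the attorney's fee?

$259,875.00

The matter settled after a demand letter but before suit was filed, so the 33% rate applies.
$787,500 × 33% = $259,875.00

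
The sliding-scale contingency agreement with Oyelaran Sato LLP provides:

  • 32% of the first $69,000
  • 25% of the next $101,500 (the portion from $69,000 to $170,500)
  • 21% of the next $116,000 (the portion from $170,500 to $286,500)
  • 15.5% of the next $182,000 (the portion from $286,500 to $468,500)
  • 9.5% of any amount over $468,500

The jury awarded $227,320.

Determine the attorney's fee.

First $69,000 at 32% = $22,080.00
Next $101,500 at 25% = $25,375.00
Remaining $56,820 at 21% = $11,932.20
Fee: $22,080.00 + $25,375.00 + $11,932.20 = $59,387.20

$59,387.20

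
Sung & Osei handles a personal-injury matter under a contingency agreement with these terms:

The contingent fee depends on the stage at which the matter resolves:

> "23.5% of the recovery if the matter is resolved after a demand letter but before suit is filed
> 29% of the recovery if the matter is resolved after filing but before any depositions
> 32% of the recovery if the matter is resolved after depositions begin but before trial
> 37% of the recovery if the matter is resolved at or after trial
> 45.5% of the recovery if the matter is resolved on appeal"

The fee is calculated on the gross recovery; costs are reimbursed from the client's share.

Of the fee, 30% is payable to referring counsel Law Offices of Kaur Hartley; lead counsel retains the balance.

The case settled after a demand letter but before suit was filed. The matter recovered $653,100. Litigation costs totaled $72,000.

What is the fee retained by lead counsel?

Fee base is the gross recovery, $653,100; costs are reimbursed separately.
The matter settled after a demand letter but before suit was filed, so the 23.5% rate applies.
$653,100 × 23.5% = $153,478.50
Referral share: 30% of $153,478.50 = $46,043.55; lead counsel retains $153,478.50 − $46,043.55 = $107,434.95.

$107,434.95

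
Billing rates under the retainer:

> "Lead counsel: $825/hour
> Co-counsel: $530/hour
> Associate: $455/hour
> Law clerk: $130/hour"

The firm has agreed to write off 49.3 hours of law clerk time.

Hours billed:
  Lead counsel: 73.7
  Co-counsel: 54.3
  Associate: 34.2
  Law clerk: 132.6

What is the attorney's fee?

$115,971.50

Lead counsel: 73.7 × $825 = $60,802.50
Co-counsel: 54.3 × $530 = $28,779.00
Associate: 34.2 × $455 = $15,561.00
Law clerk: 132.6 × $130 = $17,238.00
Subtotal: $122,380.50
Write-off: 49.3 × $130 = $6,409.00
Total: $122,380.50 − $6,409.00 = $115,971.50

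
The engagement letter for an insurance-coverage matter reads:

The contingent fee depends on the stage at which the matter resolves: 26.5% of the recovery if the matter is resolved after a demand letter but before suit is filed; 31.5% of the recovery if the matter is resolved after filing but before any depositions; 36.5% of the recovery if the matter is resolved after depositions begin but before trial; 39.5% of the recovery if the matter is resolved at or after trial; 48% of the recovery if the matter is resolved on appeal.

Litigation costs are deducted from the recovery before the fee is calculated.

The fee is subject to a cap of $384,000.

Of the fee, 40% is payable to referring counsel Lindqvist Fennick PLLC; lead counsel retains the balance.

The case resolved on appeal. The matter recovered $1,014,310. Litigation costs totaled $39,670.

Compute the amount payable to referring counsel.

Fee base (net of costs): $1,014,310 − $39,670 = $974,640
The matter resolved on appeal, so the 48% rate applies.
$974,640 × 48% = $467,827.20
$467,827.20 exceeds the $384,000 cap, so the fee is capped at $384,000.00.
Referral share: 40% of $384,000.00 = $153,600.00; lead counsel retains $384,000.00 − $153,600.00 = $230,400.00.

$153,600.00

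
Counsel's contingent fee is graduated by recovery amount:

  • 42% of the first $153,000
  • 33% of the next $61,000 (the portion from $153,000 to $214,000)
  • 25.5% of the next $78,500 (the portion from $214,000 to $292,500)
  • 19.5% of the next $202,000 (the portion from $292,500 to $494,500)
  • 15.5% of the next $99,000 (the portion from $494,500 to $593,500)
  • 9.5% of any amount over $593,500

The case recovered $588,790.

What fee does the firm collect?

First $153,000 at 42% = $64,260.00
Next $61,000 at 33% = $20,130.00
Next $78,500 at 25.5% = $20,017.50
Next $202,000 at 19.5% = $39,390.00
Remaining $94,290 at 15.5% = $14,614.95
Fee: $64,260.00 + $20,130.00 + $20,017.50 + $39,390.00 + $14,614.95 = $158,412.45

$158,412.45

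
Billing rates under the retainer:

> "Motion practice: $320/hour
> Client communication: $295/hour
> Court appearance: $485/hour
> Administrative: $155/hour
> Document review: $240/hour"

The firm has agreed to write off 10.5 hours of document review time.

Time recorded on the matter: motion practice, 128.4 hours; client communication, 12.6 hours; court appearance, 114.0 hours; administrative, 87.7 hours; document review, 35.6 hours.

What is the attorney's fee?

Motion practice: 128.4 × $320 = $41,088.00
Client communication: 12.6 × $295 = $3,717.00
Court appearance: 114.0 × $485 = $55,290.00
Administrative: 87.7 × $155 = $13,593.50
Document review: 35.6 × $240 = $8,544.00
Subtotal: $122,232.50
Write-off: 10.5 × $240 = $2,520.00
Total: $122,232.50 − $2,520.00 = $119,712.50

$119,712.50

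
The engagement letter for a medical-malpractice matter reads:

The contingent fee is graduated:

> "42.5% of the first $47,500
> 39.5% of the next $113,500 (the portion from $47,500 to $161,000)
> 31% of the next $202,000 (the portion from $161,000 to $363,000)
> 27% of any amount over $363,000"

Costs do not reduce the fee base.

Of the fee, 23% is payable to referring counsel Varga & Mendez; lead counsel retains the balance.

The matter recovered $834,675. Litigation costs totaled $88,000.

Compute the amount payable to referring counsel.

Fee base is the gross recovery, $834,675; costs are reimbursed separately.
First $47,500 at 42.5% = $20,187.50
Next $113,500 at 39.5% = $44,832.50
Next $202,000 at 31% = $62,620.00
Remaining $471,675 at 27% = $127,352.25
Fee: $20,187.50 + $44,832.50 + $62,620.00 + $127,352.25 = $254,992.25
Referral share: 23% of $254,992.25 = $58,648.22; lead counsel retains $254,992.25 − $58,648.22 = $196,344.03.

$58,648.22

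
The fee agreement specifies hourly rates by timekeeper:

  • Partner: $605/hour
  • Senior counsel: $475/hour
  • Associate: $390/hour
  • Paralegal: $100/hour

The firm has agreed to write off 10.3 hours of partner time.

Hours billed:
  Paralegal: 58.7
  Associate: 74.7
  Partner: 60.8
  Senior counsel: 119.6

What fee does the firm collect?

$122,365.50

Partner: 60.8 × $605 = $36,784.00
Senior counsel: 119.6 × $475 = $56,810.00
Associate: 74.7 × $390 = $29,133.00
Paralegal: 58.7 × $100 = $5,870.00
Subtotal: $128,597.00
Write-off: 10.3 × $605 = $6,231.50
Total: $128,597.00 − $6,231.50 = $122,365.50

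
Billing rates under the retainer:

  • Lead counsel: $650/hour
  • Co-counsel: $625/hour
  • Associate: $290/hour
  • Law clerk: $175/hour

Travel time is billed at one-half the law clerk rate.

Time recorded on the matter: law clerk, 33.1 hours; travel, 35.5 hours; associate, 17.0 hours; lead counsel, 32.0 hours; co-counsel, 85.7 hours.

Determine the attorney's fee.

Lead counsel: 32.0 × $650 = $20,800.00
Co-counsel: 85.7 × $625 = $53,562.50
Associate: 17.0 × $290 = $4,930.00
Law clerk: 33.1 × $175 = $5,792.50
Subtotal: $20,800.00 + $53,562.50 + $4,930.00 + $5,792.50 = $85,085.00
Travel: 35.5 × ($175 ÷ 2) = 35.5 × $87.50 = $3,106.25
Total: $85,085.00 + $3,106.25 = $88,191.25

$88,191.25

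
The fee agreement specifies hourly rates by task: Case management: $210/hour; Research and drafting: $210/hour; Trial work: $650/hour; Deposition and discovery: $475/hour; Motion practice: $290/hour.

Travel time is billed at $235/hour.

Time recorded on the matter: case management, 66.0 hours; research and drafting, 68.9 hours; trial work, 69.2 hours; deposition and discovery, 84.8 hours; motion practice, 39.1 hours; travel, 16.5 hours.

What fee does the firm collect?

$128,805.50

Case management: 66.0 × $210 = $13,860.00
Research and drafting: 68.9 × $210 = $14,469.00
Trial work: 69.2 × $650 = $44,980.00
Deposition and discovery: 84.8 × $475 = $40,280.00
Motion practice: 39.1 × $290 = $11,339.00
Subtotal: $13,860.00 + $14,469.00 + $44,980.00 + $40,280.00 + $11,339.00 = $124,928.00
Travel: 16.5 × $235 = $3,877.50
Total: $124,928.00 + $3,877.50 = $128,805.50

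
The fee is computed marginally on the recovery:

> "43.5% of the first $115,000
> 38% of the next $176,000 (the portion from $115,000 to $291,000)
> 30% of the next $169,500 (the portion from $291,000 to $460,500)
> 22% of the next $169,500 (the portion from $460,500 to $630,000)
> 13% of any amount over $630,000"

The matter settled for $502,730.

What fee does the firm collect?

First $115,000 at 43.5% = $50,025.00
Next $176,000 at 38% = $66,880.00
Next $169,500 at 30% = $50,850.00
Remaining $42,230 at 22% = $9,290.60
Fee: $50,025.00 + $66,880.00 + $50,850.00 + $9,290.60 = $177,045.60

$177,045.60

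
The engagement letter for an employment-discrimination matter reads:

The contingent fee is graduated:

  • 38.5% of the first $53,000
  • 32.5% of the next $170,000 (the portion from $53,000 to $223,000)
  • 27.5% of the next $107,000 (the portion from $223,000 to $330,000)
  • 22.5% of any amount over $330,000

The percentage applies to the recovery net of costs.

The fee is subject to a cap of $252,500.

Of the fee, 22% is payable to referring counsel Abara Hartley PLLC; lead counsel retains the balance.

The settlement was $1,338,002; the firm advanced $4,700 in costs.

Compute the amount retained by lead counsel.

Fee base (net of costs): $1,338,002 − $4,700 = $1,333,302
First $53,000 at 38.5% = $20,405.00
Next $170,000 at 32.5% = $55,250.00
Next $107,000 at 27.5% = $29,425.00
Remaining $1,003,302 at 22.5% = $225,742.95
Fee: $20,405.00 + $55,250.00 + $29,425.00 + $225,742.95 = $330,822.95
$330,822.95 exceeds the $252,500 cap, so the fee is capped at $252,500.00.
Referral share: 22% of $252,500.00 = $55,550.00; lead counsel retains $252,500.00 − $55,550.00 = $196,950.00.

$196,950.00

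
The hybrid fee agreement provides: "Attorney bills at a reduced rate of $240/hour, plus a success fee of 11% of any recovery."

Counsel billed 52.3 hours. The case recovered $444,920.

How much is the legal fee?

Hourly: 52.3 × $240 = $12,552.00
Success fee: 11% of $444,920 = $48,941.20
Total: $12,552.00 + $48,941.20 = $61,493.20

$61,493.20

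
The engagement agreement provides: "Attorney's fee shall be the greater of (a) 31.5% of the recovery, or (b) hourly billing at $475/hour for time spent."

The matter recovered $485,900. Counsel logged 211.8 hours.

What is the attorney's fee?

$153,058.50

(a) 31.5% of $485,900 = $153,058.50
(b) 211.8 × $475 = $100,605.00
The greater is (a): $153,058.50.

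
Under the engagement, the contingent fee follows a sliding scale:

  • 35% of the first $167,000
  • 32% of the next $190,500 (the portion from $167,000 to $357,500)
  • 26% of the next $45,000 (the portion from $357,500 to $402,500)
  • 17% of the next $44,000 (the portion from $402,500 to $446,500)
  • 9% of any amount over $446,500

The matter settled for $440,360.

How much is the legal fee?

First $167,000 at 35% = $58,450.00
Next $190,500 at 32% = $60,960.00
Next $45,000 at 26% = $11,700.00
Remaining $37,860 at 17% = $6,436.20
Fee: $58,450.00 + $60,960.00 + $11,700.00 + $6,436.20 = $137,546.20

$137,546.20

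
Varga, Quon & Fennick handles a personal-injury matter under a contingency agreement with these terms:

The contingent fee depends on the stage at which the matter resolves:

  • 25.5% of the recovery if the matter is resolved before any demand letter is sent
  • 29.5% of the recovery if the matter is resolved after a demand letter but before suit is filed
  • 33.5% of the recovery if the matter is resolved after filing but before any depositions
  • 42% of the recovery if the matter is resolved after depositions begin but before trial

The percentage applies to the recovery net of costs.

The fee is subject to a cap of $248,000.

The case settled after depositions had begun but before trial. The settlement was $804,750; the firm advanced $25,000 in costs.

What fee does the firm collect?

Fee base (net of costs): $804,750 − $25,000 = $779,750
The matter settled after depositions had begun but before trial, so the 42% rate applies.
$779,750 × 42% = $327,495.00
$327,495.00 exceeds the $248,000 cap, so the fee is capped at $248,000.00.

$248,000.00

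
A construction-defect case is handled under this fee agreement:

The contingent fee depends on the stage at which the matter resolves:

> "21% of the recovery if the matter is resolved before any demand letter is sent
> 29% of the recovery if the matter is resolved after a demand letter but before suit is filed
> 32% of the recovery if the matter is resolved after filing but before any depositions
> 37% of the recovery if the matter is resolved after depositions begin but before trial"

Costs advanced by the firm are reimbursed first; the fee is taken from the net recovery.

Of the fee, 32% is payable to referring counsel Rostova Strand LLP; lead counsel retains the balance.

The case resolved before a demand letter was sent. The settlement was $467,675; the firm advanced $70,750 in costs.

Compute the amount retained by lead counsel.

Fee base (net of costs): $467,675 − $70,750 = $396,925
The matter resolved before a demand letter was sent, so the 21% rate applies.
$396,925 × 21% = $83,354.25
Referral share: 32% of $83,354.25 = $26,673.36; lead counsel retains $83,354.25 − $26,673.36 = $56,680.89.

$56,680.89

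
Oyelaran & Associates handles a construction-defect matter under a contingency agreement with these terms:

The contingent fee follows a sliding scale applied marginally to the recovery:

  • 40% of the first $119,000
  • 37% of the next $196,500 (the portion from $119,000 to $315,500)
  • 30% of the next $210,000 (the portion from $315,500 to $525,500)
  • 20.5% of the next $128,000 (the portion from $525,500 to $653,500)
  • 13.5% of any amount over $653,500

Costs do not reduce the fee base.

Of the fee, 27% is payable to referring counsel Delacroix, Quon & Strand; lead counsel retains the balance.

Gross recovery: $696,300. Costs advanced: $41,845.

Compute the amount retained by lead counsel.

$157,185.79

Fee base is the gross recovery, $696,300; costs are reimbursed separately.
First $119,000 at 40% = $47,600.00
Next $196,500 at 37% = $72,705.00
Next $210,000 at 30% = $63,000.00
Next $128,000 at 20.5% = $26,240.00
Remaining $42,800 at 13.5% = $5,778.00
Fee: $47,600.00 + $72,705.00 + $63,000.00 + $26,240.00 + $5,778.00 = $215,323.00
Referral share: 27% of $215,323.00 = $58,137.21; lead counsel retains $215,323.00 − $58,137.21 = $157,185.79.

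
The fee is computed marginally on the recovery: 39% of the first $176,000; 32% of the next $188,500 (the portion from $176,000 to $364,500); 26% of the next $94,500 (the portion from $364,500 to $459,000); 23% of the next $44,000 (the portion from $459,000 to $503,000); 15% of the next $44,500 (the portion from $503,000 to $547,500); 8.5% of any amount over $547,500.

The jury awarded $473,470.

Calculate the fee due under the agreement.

$156,858.10

First $176,000 at 39% = $68,640.00
Next $188,500 at 32% = $60,320.00
Next $94,500 at 26% = $24,570.00
Remaining $14,470 at 23% = $3,328.10
Fee: $68,640.00 + $60,320.00 + $24,570.00 + $3,328.10 = $156,858.10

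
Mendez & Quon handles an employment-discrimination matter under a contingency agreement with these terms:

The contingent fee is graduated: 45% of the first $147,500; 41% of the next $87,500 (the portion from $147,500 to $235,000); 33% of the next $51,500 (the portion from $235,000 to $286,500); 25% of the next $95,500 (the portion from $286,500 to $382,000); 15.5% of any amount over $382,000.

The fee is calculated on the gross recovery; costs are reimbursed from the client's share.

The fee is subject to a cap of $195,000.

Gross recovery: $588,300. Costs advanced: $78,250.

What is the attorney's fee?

Fee base is the gross recovery, $588,300; costs are reimbursed separately.
First $147,500 at 45% = $66,375.00
Next $87,500 at 41% = $35,875.00
Next $51,500 at 33% = $16,995.00
Next $95,500 at 25% = $23,875.00
Remaining $206,300 at 15.5% = $31,976.50
Fee: $66,375.00 + $35,875.00 + $16,995.00 + $23,875.00 + $31,976.50 = $175,096.50
$175,096.50 is under the $195,000 cap.

$175,096.50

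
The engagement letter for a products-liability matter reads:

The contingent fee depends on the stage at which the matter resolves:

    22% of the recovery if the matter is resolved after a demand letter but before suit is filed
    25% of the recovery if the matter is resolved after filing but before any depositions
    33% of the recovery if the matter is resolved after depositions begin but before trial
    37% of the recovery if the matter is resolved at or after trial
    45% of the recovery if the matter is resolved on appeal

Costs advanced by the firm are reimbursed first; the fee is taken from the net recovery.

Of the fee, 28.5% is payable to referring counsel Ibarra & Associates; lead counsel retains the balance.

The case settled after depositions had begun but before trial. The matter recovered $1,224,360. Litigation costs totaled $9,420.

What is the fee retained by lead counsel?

$286,665.09

Fee base (net of costs): $1,224,360 − $9,420 = $1,214,940
The matter settled after depositions had begun but before trial, so the 33% rate applies.
$1,214,940 × 33% = $400,930.20
Referral share: 28.5% of $400,930.20 = $114,265.11; lead counsel retains $400,930.20 − $114,265.11 = $286,665.09.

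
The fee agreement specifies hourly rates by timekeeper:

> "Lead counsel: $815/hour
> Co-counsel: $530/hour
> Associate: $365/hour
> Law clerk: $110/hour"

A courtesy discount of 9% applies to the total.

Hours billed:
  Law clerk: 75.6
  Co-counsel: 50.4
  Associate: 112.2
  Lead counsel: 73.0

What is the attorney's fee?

Lead counsel: 73.0 × $815 = $59,495.00
Co-counsel: 50.4 × $530 = $26,712.00
Associate: 112.2 × $365 = $40,953.00
Law clerk: 75.6 × $110 = $8,316.00
Subtotal: $135,476.00
Less 9% discount: −$12,192.84
Total: $135,476.00 − $12,192.84 = $123,283.16

$123,283.16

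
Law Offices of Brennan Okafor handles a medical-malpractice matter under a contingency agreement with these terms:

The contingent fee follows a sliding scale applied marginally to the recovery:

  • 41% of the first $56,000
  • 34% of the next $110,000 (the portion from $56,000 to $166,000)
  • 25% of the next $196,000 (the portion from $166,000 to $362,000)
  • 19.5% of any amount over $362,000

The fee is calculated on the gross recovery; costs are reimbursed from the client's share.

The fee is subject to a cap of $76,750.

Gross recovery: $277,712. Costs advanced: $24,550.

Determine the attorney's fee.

Fee base is the gross recovery, $277,712; costs are reimbursed separately.
First $56,000 at 41% = $22,960.00
Next $110,000 at 34% = $37,400.00
Remaining $111,712 at 25% = $27,928.00
Fee: $22,960.00 + $37,400.00 + $27,928.00 = $88,288.00
$88,288.00 exceeds the $76,750 cap, so the fee is capped at $76,750.00.

$76,750.00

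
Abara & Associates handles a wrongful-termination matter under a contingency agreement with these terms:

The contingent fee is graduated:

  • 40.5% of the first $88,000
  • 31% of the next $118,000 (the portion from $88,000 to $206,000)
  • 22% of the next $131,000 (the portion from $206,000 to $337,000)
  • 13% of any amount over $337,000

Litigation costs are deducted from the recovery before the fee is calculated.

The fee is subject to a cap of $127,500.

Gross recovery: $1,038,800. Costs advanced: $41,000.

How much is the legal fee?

$127,500.00

Fee base (net of costs): $1,038,800 − $41,000 = $997,800
First $88,000 at 40.5% = $35,640.00
Next $118,000 at 31% = $36,580.00
Next $131,000 at 22% = $28,820.00
Remaining $660,800 at 13% = $85,904.00
Fee: $35,640.00 + $36,580.00 + $28,820.00 + $85,904.00 = $186,944.00
$186,944.00 exceeds the $127,500 cap, so the fee is capped at $127,500.00.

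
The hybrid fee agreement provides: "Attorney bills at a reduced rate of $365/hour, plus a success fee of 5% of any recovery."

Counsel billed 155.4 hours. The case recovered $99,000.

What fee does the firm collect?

Hourly: 155.4 × $365 = $56,721.00
Success fee: 5% of $99,000 = $4,950.00
Total: $56,721.00 + $4,950.00 = $61,671.00

$61,671.00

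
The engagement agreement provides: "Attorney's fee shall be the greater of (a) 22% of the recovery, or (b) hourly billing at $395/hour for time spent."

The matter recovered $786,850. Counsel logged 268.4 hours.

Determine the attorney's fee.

$173,107.00

(a) 22% of $786,850 = $173,107.00
(b) 268.4 × $395 = $106,018.00
The greater is (a): $173,107.00.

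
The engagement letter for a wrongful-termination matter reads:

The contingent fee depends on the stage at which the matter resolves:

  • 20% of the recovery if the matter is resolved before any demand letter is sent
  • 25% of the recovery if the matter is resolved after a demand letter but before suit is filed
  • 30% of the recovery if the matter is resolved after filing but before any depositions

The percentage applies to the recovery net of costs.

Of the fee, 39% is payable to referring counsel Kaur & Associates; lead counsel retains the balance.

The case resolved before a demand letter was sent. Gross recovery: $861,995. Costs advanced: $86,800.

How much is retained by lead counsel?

Fee base (net of costs): $861,995 − $86,800 = $775,195
The matter resolved before a demand letter was sent, so the 20% rate applies.
$775,195 × 20% = $155,039.00
Referral share: 39% of $155,039.00 = $60,465.21; lead counsel retains $155,039.00 − $60,465.21 = $94,573.79.

$94,573.79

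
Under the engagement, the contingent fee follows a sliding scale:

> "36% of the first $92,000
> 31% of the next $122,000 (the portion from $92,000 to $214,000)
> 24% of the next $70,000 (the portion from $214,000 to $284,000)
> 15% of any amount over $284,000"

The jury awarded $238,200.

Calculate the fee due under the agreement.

$76,748.00

First $92,000 at 36% = $33,120.00
Next $122,000 at 31% = $37,820.00
Remaining $24,200 at 24% = $5,808.00
Fee: $33,120.00 + $37,820.00 + $5,808.00 = $76,748.00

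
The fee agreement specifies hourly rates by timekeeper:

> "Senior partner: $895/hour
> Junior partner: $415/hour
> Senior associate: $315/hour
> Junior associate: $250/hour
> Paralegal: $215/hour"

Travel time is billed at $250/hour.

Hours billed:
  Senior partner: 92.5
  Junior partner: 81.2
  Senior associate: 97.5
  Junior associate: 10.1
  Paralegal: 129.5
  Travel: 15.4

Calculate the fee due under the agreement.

Senior partner: 92.5 × $895 = $82,787.50
Junior partner: 81.2 × $415 = $33,698.00
Senior associate: 97.5 × $315 = $30,712.50
Junior associate: 10.1 × $250 = $2,525.00
Paralegal: 129.5 × $215 = $27,842.50
Subtotal: $82,787.50 + $33,698.00 + $30,712.50 + $2,525.00 + $27,842.50 = $177,565.50
Travel: 15.4 × $250 = $3,850.00
Total: $177,565.50 + $3,850.00 = $181,415.50

$181,415.50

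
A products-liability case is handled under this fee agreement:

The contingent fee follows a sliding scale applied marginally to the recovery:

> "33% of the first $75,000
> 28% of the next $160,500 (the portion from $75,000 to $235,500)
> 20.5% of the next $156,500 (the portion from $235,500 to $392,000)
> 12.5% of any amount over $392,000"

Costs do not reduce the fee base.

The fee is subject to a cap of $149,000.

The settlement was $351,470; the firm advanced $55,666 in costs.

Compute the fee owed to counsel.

$93,463.85

Fee base is the gross recovery, $351,470; costs are reimbursed separately.
First $75,000 at 33% = $24,750.00
Next $160,500 at 28% = $44,940.00
Remaining $115,970 at 20.5% = $23,773.85
Fee: $24,750.00 + $44,940.00 + $23,773.85 = $93,463.85
$93,463.85 is under the $149,000 cap.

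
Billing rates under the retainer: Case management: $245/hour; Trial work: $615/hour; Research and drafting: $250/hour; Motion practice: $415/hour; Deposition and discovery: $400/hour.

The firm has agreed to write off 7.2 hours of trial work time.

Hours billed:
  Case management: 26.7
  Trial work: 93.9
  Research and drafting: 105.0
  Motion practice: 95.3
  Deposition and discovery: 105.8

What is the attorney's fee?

$167,981.50

Case management: 26.7 × $245 = $6,541.50
Trial work: 93.9 × $615 = $57,748.50
Research and drafting: 105.0 × $250 = $26,250.00
Motion practice: 95.3 × $415 = $39,549.50
Deposition and discovery: 105.8 × $400 = $42,320.00
Subtotal: $172,409.50
Write-off: 7.2 × $615 = $4,428.00
Total: $172,409.50 − $4,428.00 = $167,981.50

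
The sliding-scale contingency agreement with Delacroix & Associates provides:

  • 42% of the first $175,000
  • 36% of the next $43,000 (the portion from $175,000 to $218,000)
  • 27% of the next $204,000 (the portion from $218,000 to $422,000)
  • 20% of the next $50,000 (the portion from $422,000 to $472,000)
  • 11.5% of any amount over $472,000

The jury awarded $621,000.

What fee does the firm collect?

First $175,000 at 42% = $73,500.00
Next $43,000 at 36% = $15,480.00
Next $204,000 at 27% = $55,080.00
Next $50,000 at 20% = $10,000.00
Remaining $149,000 at 11.5% = $17,135.00
Fee: $73,500.00 + $15,480.00 + $55,080.00 + $10,000.00 + $17,135.00 = $171,195.00

$171,195.00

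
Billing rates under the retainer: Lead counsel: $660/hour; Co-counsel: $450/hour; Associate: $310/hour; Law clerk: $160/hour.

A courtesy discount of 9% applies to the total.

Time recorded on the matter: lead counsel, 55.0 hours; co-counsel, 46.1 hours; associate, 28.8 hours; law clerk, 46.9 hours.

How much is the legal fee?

Lead counsel: 55.0 × $660 = $36,300.00
Co-counsel: 46.1 × $450 = $20,745.00
Associate: 28.8 × $310 = $8,928.00
Law clerk: 46.9 × $160 = $7,504.00
Subtotal: $73,477.00
Less 9% discount: −$6,612.93
Total: $73,477.00 − $6,612.93 = $66,864.07

$66,864.07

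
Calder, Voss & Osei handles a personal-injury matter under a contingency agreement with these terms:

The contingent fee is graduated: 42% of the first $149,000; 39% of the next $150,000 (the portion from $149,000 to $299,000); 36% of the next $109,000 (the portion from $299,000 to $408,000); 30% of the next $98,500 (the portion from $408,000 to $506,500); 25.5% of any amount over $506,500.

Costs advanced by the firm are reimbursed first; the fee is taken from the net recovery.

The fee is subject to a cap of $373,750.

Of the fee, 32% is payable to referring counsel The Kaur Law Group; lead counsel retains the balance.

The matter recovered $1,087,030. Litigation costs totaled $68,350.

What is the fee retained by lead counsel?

Fee base (net of costs): $1,087,030 − $68,350 = $1,018,680
First $149,000 at 42% = $62,580.00
Next $150,000 at 39% = $58,500.00
Next $109,000 at 36% = $39,240.00
Next $98,500 at 30% = $29,550.00
Remaining $512,180 at 25.5% = $130,605.90
Fee: $62,580.00 + $58,500.00 + $39,240.00 + $29,550.00 + $130,605.90 = $320,475.90
$320,475.90 is under the $373,750 cap.
Referral share: 32% of $320,475.90 = $102,552.29; lead counsel retains $320,475.90 − $102,552.29 = $217,923.61.

$217,923.61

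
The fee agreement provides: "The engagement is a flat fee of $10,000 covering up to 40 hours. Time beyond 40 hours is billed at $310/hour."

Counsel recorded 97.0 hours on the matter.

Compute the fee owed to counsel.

$27,670.00

Flat fee: $10,000.00
Excess hours: 97.0 − 40 = 57.0
Overrun: 57.0 × $310 = $17,670.00
Total: $10,000.00 + $17,670.00 = $27,670.00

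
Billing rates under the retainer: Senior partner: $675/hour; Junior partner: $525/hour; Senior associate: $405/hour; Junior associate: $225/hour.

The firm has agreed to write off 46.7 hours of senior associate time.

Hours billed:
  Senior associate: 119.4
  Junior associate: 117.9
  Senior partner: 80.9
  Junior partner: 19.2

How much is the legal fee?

Senior partner: 80.9 × $675 = $54,607.50
Junior partner: 19.2 × $525 = $10,080.00
Senior associate: 119.4 × $405 = $48,357.00
Junior associate: 117.9 × $225 = $26,527.50
Subtotal: $139,572.00
Write-off: 46.7 × $405 = $18,913.50
Total: $139,572.00 − $18,913.50 = $120,658.50

$120,658.50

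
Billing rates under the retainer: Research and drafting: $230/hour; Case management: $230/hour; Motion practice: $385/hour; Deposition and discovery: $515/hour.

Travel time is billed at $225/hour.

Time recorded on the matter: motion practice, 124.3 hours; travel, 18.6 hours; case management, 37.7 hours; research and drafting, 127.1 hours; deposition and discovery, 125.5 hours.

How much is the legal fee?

Research and drafting: 127.1 × $230 = $29,233.00
Case management: 37.7 × $230 = $8,671.00
Motion practice: 124.3 × $385 = $47,855.50
Deposition and discovery: 125.5 × $515 = $64,632.50
Subtotal: $29,233.00 + $8,671.00 + $47,855.50 + $64,632.50 = $150,392.00
Travel: 18.6 × $225 = $4,185.00
Total: $150,392.00 + $4,185.00 = $154,577.00

$154,577.00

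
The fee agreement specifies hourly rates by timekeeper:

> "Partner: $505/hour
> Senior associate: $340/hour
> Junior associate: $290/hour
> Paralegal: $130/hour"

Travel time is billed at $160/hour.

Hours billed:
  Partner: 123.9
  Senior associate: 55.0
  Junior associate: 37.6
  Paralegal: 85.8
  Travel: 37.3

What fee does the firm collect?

$109,295.50

Partner: 123.9 × $505 = $62,569.50
Senior associate: 55.0 × $340 = $18,700.00
Junior associate: 37.6 × $290 = $10,904.00
Paralegal: 85.8 × $130 = $11,154.00
Subtotal: $62,569.50 + $18,700.00 + $10,904.00 + $11,154.00 = $103,327.50
Travel: 37.3 × $160 = $5,968.00
Total: $103,327.50 + $5,968.00 = $109,295.50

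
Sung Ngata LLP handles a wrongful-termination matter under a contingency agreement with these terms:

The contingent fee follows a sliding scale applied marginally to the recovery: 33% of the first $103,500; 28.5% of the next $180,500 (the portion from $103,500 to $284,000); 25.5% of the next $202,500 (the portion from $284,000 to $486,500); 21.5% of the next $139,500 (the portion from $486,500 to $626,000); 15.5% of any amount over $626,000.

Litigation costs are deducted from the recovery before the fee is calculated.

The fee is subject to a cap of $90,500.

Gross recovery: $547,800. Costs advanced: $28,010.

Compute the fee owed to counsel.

Fee base (net of costs): $547,800 − $28,010 = $519,790
First $103,500 at 33% = $34,155.00
Next $180,500 at 28.5% = $51,442.50
Next $202,500 at 25.5% = $51,637.50
Remaining $33,290 at 21.5% = $7,157.35
Fee: $34,155.00 + $51,442.50 + $51,637.50 + $7,157.35 = $144,392.35
$144,392.35 exceeds the $90,500 cap, so the fee is capped at $90,500.00.

$90,500.00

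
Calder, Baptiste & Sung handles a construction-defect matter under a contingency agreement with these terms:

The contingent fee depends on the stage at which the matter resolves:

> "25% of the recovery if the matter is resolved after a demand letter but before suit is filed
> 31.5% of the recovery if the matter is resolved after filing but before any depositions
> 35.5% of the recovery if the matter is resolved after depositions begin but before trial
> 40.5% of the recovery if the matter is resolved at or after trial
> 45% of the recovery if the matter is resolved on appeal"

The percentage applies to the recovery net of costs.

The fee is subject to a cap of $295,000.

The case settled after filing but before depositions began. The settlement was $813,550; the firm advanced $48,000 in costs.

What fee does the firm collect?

$241,148.25

Fee base (net of costs): $813,550 − $48,000 = $765,550
The matter settled after filing but before depositions began, so the 31.5% rate applies.
$765,550 × 31.5% = $241,148.25
$241,148.25 is under the $295,000 cap.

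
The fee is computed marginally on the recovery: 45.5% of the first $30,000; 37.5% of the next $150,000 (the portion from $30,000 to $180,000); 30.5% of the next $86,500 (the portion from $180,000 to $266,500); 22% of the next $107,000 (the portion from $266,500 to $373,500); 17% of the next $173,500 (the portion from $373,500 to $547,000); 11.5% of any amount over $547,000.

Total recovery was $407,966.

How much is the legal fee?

First $30,000 at 45.5% = $13,650.00
Next $150,000 at 37.5% = $56,250.00
Next $86,500 at 30.5% = $26,382.50
Next $107,000 at 22% = $23,540.00
Remaining $34,466 at 17% = $5,859.22
Fee: $13,650.00 + $56,250.00 + $26,382.50 + $23,540.00 + $5,859.22 = $125,681.72

$125,681.72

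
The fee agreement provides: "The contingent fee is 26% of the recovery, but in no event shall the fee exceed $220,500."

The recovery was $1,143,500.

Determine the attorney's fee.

$220,500.00

26% of $1,143,500 = $297,310.00
That exceeds the $220,500 cap, so the fee is capped at $220,500.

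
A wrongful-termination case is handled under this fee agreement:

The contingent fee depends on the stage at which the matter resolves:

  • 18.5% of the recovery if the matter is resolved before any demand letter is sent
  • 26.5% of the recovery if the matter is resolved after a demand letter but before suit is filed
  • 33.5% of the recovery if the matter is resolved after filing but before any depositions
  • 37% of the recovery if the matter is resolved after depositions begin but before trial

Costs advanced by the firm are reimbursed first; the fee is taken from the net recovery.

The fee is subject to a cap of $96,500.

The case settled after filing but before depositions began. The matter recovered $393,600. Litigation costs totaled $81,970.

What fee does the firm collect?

Fee base (net of costs): $393,600 − $81,970 = $311,630
The matter settled after filing but before depositions began, so the 33.5% rate applies.
$311,630 × 33.5% = $104,396.05
$104,396.05 exceeds the $96,500 cap, so the fee is capped at $96,500.00.

$96,500.00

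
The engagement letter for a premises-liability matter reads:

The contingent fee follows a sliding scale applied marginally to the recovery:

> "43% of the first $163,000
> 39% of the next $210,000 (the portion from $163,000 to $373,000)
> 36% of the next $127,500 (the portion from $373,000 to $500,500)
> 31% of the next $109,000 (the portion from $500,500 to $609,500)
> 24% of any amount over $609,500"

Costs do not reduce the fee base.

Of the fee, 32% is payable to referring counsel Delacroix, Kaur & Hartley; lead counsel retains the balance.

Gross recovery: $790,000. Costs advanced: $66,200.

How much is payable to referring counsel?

$88,000.00

Fee base is the gross recovery, $790,000; costs are reimbursed separately.
First $163,000 at 43% = $70,090.00
Next $210,000 at 39% = $81,900.00
Next $127,500 at 36% = $45,900.00
Next $109,000 at 31% = $33,790.00
Remaining $180,500 at 24% = $43,320.00
Fee: $70,090.00 + $81,900.00 + $45,900.00 + $33,790.00 + $43,320.00 = $275,000.00
Referral share: 32% of $275,000.00 = $88,000.00; lead counsel retains $275,000.00 − $88,000.00 = $187,000.00.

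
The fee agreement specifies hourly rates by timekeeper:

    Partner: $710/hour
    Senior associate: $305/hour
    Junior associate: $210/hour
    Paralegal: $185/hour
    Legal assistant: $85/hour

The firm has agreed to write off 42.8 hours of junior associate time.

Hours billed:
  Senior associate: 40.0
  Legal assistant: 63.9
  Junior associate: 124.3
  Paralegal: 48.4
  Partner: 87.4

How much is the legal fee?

$105,754.50

Partner: 87.4 × $710 = $62,054.00
Senior associate: 40.0 × $305 = $12,200.00
Junior associate: 124.3 × $210 = $26,103.00
Paralegal: 48.4 × $185 = $8,954.00
Legal assistant: 63.9 × $85 = $5,431.50
Subtotal: $114,742.50
Write-off: 42.8 × $210 = $8,988.00
Total: $114,742.50 − $8,988.00 = $105,754.50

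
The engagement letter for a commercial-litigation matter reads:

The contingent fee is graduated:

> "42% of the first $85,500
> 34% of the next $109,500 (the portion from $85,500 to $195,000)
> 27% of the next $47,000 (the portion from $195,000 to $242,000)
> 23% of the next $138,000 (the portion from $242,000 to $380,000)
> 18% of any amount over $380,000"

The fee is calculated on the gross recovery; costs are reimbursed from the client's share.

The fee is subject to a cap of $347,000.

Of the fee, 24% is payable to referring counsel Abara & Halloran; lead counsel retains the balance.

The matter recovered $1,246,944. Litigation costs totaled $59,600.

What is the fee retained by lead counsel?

Fee base is the gross recovery, $1,246,944; costs are reimbursed separately.
First $85,500 at 42% = $35,910.00
Next $109,500 at 34% = $37,230.00
Next $47,000 at 27% = $12,690.00
Next $138,000 at 23% = $31,740.00
Remaining $866,944 at 18% = $156,049.92
Fee: $35,910.00 + $37,230.00 + $12,690.00 + $31,740.00 + $156,049.92 = $273,619.92
$273,619.92 is under the $347,000 cap.
Referral share: 24% of $273,619.92 = $65,668.78; lead counsel retains $273,619.92 − $65,668.78 = $207,951.14.

$207,951.14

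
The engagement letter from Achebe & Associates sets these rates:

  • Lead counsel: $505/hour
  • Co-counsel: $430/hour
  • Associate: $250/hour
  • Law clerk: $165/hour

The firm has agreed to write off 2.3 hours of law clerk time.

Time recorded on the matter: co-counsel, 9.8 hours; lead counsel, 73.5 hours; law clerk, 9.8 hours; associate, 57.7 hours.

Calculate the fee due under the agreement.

Lead counsel: 73.5 × $505 = $37,117.50
Co-counsel: 9.8 × $430 = $4,214.00
Associate: 57.7 × $250 = $14,425.00
Law clerk: 9.8 × $165 = $1,617.00
Subtotal: $57,373.50
Write-off: 2.3 × $165 = $379.50
Total: $57,373.50 − $379.50 = $56,994.00

$56,994.00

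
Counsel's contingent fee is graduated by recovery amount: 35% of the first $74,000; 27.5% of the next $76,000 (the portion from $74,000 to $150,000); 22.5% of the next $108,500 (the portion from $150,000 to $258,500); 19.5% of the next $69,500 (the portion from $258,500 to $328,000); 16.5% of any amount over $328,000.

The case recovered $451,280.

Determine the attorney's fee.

$105,106.20

First $74,000 at 35% = $25,900.00
Next $76,000 at 27.5% = $20,900.00
Next $108,500 at 22.5% = $24,412.50
Next $69,500 at 19.5% = $13,552.50
Remaining $123,280 at 16.5% = $20,341.20
Fee: $25,900.00 + $20,900.00 + $24,412.50 + $13,552.50 + $20,341.20 = $105,106.20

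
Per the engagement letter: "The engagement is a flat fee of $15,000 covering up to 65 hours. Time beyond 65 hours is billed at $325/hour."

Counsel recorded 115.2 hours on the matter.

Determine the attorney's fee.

$31,315.00

Flat fee: $15,000.00
Excess hours: 115.2 − 65 = 50.2
Overrun: 50.2 × $325 = $16,315.00
Total: $15,000.00 + $16,315.00 = $31,315.00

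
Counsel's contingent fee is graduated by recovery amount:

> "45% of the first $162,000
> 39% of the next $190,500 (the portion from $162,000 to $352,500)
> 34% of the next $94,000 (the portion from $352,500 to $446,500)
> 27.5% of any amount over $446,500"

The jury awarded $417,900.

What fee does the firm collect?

$169,431.00

First $162,000 at 45% = $72,900.00
Next $190,500 at 39% = $74,295.00
Remaining $65,400 at 34% = $22,236.00
Fee: $72,900.00 + $74,295.00 + $22,236.00 = $169,431.00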